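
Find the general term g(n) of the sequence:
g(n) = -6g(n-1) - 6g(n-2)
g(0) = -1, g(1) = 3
Characteristic equation: x² + 6x + 6 = 0.
Discriminant Δ = (-6)² + 4·(-6) = 12.
Roots r₁,₂ = (-6 ± √12)/2, so r₁ = -3 + \sqrt{3}, r₂ = -3 - \sqrt{3}.
General solution: g(n) = A·r₁^n + B·r₂^n.
From the initial conditions, A + B = -1 and r₁A + r₂B = 3.
Since r₁ - r₂ = √12: A = (3 - (-1)r₂)/√12 = - \frac{1}{2}, and B = -1 - A = - \frac{1}{2}.
So g(n) = \left(- \frac{1}{2}\right)\left(-3 + \sqrt{3}\right)^n + \left(- \frac{1}{2}\right)\left(-3 - \sqrt{3}\right)^n.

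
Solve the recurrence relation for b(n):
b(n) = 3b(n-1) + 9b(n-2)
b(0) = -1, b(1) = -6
Characteristic equation: x² - 3x - 9 = 0.
Discriminant Δ = (3)² + 4·(9) = 45.
Roots r₁,₂ = (3 ± √45)/2, so r₁ = \frac{3}{2} + \frac{3 \sqrt{5}}{2}, r₂ = \frac{3}{2} - \frac{3 \sqrt{5}}{2}.
General solution: b(n) = A·r₁^n + B·r₂^n.
From the initial conditions, A + B = -1 and r₁A + r₂B = -6.
Since r₁ - r₂ = √45: A = (-6 - (-1)r₂)/√45 = - \frac{3 \sqrt{5}}{10} - \frac{1}{2}, and B = -1 - A = - \frac{1}{2} + \frac{3 \sqrt{5}}{10}.
So b(n) = \left(- \frac{3 \sqrt{5}}{10} - \frac{1}{2}\right)\left(\frac{3}{2} + \frac{3 \sqrt{5}}{2}\right)^n + \left(- \frac{1}{2} + \frac{3 \sqrt{5}}{10}\right)\left(\frac{3}{2} - \frac{3 \sqrt{5}}{2}\right)^n.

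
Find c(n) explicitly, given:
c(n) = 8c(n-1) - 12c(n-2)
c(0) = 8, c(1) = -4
Characteristic equation: x² - 8x + 12 = 0, which factors as (x - (6))(x - (2)) = 0.
Roots r₁ = 6, r₂ = 2 (distinct).
General solution: c(n) = A·(6)^n + B·(2)^n.
From c(0) = 8: A + B = 8.
From c(1) = -4: 6A + 2B = -4.
Solving: A = -5, B = 13.
So c(n) = 13 \cdot 2^{n} - 5 \cdot 6^{n}.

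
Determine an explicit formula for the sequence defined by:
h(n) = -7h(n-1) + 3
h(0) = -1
First-order linear non-homogeneous.
Homogeneous solution: h_h(n) = A·(-7)^n.
Try constant particular solution h_p = K: K = -7K + 3 ⇒ K = \frac{3}{8}.
General: h(n) = A·(-7)^n + \frac{3}{8}.
Apply h(0) = -1: A + \frac{3}{8} = -1 ⇒ A = - \frac{11}{8}.
So h(n) = \frac{3}{8} - \frac{11 \left(-7\right)^{n}}{8}.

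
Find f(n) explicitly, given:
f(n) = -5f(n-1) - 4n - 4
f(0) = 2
First-order linear with linear forcing.
Homogeneous solution: f_h(n) = A·(-5)^n.
Try particular f_p(n) = pn + q. Substituting:
  pn + q = -5(p(n-1) + q) - 4n - 4.
Matching the n-coefficient: p = -5p - 4 ⇒ p = - \frac{2}{3}.
Matching constants: q = 5p - 5q - 4 ⇒ q = - \frac{11}{9}.
General: f(n) = A·(-5)^n - \frac{2 n}{3} - \frac{11}{9}.
Apply f(0) = 2: A - \frac{11}{9} = 2 ⇒ A = \frac{29}{9}.
So f(n) = \frac{29 \left(-5\right)^{n}}{9} - \frac{2 n}{3} - \frac{11}{9}.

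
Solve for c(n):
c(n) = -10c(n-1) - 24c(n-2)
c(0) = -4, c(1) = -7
Characteristic equation: x² + 10x + 24 = 0, which factors as (x - (-4))(x - (-6)) = 0.
Roots r₁ = -4, r₂ = -6 (distinct).
General solution: c(n) = A·(-4)^n + B·(-6)^n.
From c(0) = -4: A + B = -4.
From c(1) = -7: -4A - 6B = -7.
Solving: A = - \frac{31}{2}, B = \frac{23}{2}.
So c(n) = - \frac{31 \left(-4\right)^{n}}{2} + \frac{23 \left(-6\right)^{n}}{2}.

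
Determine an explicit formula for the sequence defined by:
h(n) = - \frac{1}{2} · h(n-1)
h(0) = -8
Pure geometric recurrence with ratio - \frac{1}{2}.
By induction h(n) = h(0) · (- \frac{1}{2})^n = - 8 \left(- \frac{1}{2}\right)^{n}.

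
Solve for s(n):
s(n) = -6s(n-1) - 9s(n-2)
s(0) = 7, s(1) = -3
Characteristic equation: x² + 6x + 9 = 0, which is (x - (-3))².
Repeated root r = -3.
General solution: s(n) = (A + Bn)·(-3)^n.
From s(0) = 7: A = 7.
From s(1) = -3: (A + B)·(-3) = -3 ⇒ B = -6.
So s(n) = \left(7 - 6 n\right) \cdot (-3)^n.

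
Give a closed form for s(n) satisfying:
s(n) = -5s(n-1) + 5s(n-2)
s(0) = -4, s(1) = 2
Characteristic equation: x² + 5x - 5 = 0.
Discriminant Δ = (-5)² + 4·(5) = 45.
Roots r₁,₂ = (-5 ± √45)/2, so r₁ = - \frac{5}{2} + \frac{3 \sqrt{5}}{2}, r₂ = - \frac{3 \sqrt{5}}{2} - \frac{5}{2}.
General solution: s(n) = A·r₁^n + B·r₂^n.
From the initial conditions, A + B = -4 and r₁A + r₂B = 2.
Since r₁ - r₂ = √45: A = (2 - (-4)r₂)/√45 = -2 - \frac{8 \sqrt{5}}{15}, and B = -4 - A = -2 + \frac{8 \sqrt{5}}{15}.
So s(n) = \left(-2 - \frac{8 \sqrt{5}}{15}\right)\left(- \frac{5}{2} + \frac{3 \sqrt{5}}{2}\right)^n + \left(-2 + \frac{8 \sqrt{5}}{15}\right)\left(- \frac{3 \sqrt{5}}{2} - \frac{5}{2}\right)^n.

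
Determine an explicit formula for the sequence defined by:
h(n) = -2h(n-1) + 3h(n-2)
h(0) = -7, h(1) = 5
Characteristic equation: x² + 2x - 3 = 0, which factors as (x - (1))(x - (-3)) = 0.
Roots r₁ = 1, r₂ = -3 (distinct).
General solution: h(n) = A·(1)^n + B·(-3)^n.
From h(0) = -7: A + B = -7.
From h(1) = 5: A - 3B = 5.
Solving: A = -4, B = -3.
So h(n) = - 3 \left(-3\right)^{n} - 4.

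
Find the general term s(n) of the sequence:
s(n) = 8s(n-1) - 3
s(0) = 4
First-order linear non-homogeneous.
Homogeneous solution: s_h(n) = A·(8)^n.
Try constant particular solution s_p = K: K = 8K - 3 ⇒ K = \frac{3}{7}.
General: s(n) = A·(8)^n + \frac{3}{7}.
Apply s(0) = 4: A + \frac{3}{7} = 4 ⇒ A = \frac{25}{7}.
So s(n) = \frac{25 \cdot 8^{n}}{7} + \frac{3}{7}.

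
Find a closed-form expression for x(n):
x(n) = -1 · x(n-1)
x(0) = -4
Pure geometric recurrence with ratio -1.
By induction x(n) = x(0) · (-1)^n = - 4 \left(-1\right)^{n}.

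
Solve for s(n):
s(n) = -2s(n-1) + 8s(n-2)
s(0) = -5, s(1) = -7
Characteristic equation: x² + 2x - 8 = 0, which factors as (x - (2))(x - (-4)) = 0.
Roots r₁ = 2, r₂ = -4 (distinct).
General solution: s(n) = A·(2)^n + B·(-4)^n.
From s(0) = -5: A + B = -5.
From s(1) = -7: 2A - 4B = -7.
Solving: A = - \frac{9}{2}, B = - \frac{1}{2}.
So s(n) = - \frac{\left(-4\right)^{n}}{2} - \frac{9 \cdot 2^{n}}{2}.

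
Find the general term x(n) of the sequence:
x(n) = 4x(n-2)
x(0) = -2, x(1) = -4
Characteristic equation: x² - 4 = 0, which factors as (x - (2))(x - (-2)) = 0.
Roots r₁ = 2, r₂ = -2 (distinct).
General solution: x(n) = A·(2)^n + B·(-2)^n.
From x(0) = -2: A + B = -2.
From x(1) = -4: 2A - 2B = -4.
Solving: A = -2, B = 0.
So x(n) = - 2 \cdot 2^{n}.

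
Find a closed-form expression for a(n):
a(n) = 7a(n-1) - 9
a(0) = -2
First-order linear non-homogeneous.
Homogeneous solution: a_h(n) = A·(7)^n.
Try constant particular solution a_p = K: K = 7K - 9 ⇒ K = \frac{3}{2}.
General: a(n) = A·(7)^n + \frac{3}{2}.
Apply a(0) = -2: A + \frac{3}{2} = -2 ⇒ A = - \frac{7}{2}.
So a(n) = \frac{3}{2} - \frac{7 \cdot 7^{n}}{2}.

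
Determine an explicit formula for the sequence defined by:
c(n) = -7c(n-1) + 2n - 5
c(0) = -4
First-order linear with linear forcing.
Homogeneous solution: c_h(n) = A·(-7)^n.
Try particular c_p(n) = pn + q. Substituting:
  pn + q = -7(p(n-1) + q) + 2n - 5.
Matching the n-coefficient: p = -7p + 2 ⇒ p = \frac{1}{4}.
Matching constants: q = 7p - 7q - 5 ⇒ q = - \frac{13}{32}.
General: c(n) = A·(-7)^n + \frac{n}{4} - \frac{13}{32}.
Apply c(0) = -4: A - \frac{13}{32} = -4 ⇒ A = - \frac{115}{32}.
So c(n) = - \frac{115 \left(-7\right)^{n}}{32} + \frac{n}{4} - \frac{13}{32}.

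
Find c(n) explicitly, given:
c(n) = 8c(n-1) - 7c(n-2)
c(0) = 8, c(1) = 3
Characteristic equation: x² - 8x + 7 = 0, which factors as (x - (1))(x - (7)) = 0.
Roots r₁ = 1, r₂ = 7 (distinct).
General solution: c(n) = A·(1)^n + B·(7)^n.
From c(0) = 8: A + B = 8.
From c(1) = 3: A + 7B = 3.
Solving: A = \frac{53}{6}, B = - \frac{5}{6}.
So c(n) = \frac{53}{6} - \frac{5 \cdot 7^{n}}{6}.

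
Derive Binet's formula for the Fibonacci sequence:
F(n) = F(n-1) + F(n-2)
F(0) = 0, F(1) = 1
This is the Fibonacci sequence.
Characteristic equation: x² - x - 1 = 0; roots r₁ = \frac{1}{2} + \frac{\sqrt{5}}{2}, r₂ = \frac{1}{2} - \frac{\sqrt{5}}{2}.
General: F(n) = A·r₁^n + B·r₂^n. Solving with F(0)=0, F(1)=1 gives A = \frac{\sqrt{5}}{5}, B = - \frac{\sqrt{5}}{5}.
So F(n) = \frac{2^{- n} \sqrt{5} \left(- \left(1 - \sqrt{5}\right)^{n} + \left(1 + \sqrt{5}\right)^{n}\right)}{5}.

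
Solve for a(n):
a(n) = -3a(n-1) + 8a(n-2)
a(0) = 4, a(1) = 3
Characteristic equation: x² + 3x - 8 = 0.
Discriminant Δ = (-3)² + 4·(8) = 41.
Roots r₁,₂ = (-3 ± √41)/2, so r₁ = - \frac{3}{2} + \frac{\sqrt{41}}{2}, r₂ = - \frac{\sqrt{41}}{2} - \frac{3}{2}.
General solution: a(n) = A·r₁^n + B·r₂^n.
From the initial conditions, A + B = 4 and r₁A + r₂B = 3.
Since r₁ - r₂ = √41: A = (3 - (4)r₂)/√41 = \frac{9 \sqrt{41}}{41} + 2, and B = 4 - A = 2 - \frac{9 \sqrt{41}}{41}.
So a(n) = \left(\frac{9 \sqrt{41}}{41} + 2\right)\left(- \frac{3}{2} + \frac{\sqrt{41}}{2}\right)^n + \left(2 - \frac{9 \sqrt{41}}{41}\right)\left(- \frac{\sqrt{41}}{2} - \frac{3}{2}\right)^n.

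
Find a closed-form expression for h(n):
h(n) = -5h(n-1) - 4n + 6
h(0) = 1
First-order linear with linear forcing.
Homogeneous solution: h_h(n) = A·(-5)^n.
Try particular h_p(n) = pn + q. Substituting:
  pn + q = -5(p(n-1) + q) - 4n + 6.
Matching the n-coefficient: p = -5p - 4 ⇒ p = - \frac{2}{3}.
Matching constants: q = 5p - 5q + 6 ⇒ q = \frac{4}{9}.
General: h(n) = A·(-5)^n - \frac{2 n}{3} + \frac{4}{9}.
Apply h(0) = 1: A + \frac{4}{9} = 1 ⇒ A = \frac{5}{9}.
So h(n) = \frac{5 \left(-5\right)^{n}}{9} - \frac{2 n}{3} + \frac{4}{9}.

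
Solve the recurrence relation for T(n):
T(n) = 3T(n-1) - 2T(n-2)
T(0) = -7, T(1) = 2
Characteristic equation: x² - 3x + 2 = 0, which factors as (x - (2))(x - (1)) = 0.
Roots r₁ = 2, r₂ = 1 (distinct).
General solution: T(n) = A·(2)^n + B·(1)^n.
From T(0) = -7: A + B = -7.
From T(1) = 2: 2A + B = 2.
Solving: A = 9, B = -16.
So T(n) = 9 \cdot 2^{n} - 16.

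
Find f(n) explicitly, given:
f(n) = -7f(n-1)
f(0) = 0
This is a homogeneous first-order recurrence with ratio -7.
By induction f(n) = f(0) · (-7)^n = 0.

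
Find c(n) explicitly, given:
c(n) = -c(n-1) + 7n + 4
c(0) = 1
First-order linear with linear forcing.
Homogeneous solution: c_h(n) = A·(-1)^n.
Try particular c_p(n) = pn + q. Substituting:
  pn + q = -(p(n-1) + q) + 7n + 4.
Matching the n-coefficient: p = -p + 7 ⇒ p = \frac{7}{2}.
Matching constants: q = p - q + 4 ⇒ q = \frac{15}{4}.
General: c(n) = A·(-1)^n + \frac{7 n}{2} + \frac{15}{4}.
Apply c(0) = 1: A + \frac{15}{4} = 1 ⇒ A = - \frac{11}{4}.
So c(n) = - \frac{11 \left(-1\right)^{n}}{4} + \frac{7 n}{2} + \frac{15}{4}.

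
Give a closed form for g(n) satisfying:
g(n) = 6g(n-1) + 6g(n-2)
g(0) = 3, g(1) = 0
Characteristic equation: x² - 6x - 6 = 0.
Discriminant Δ = (6)² + 4·(6) = 60.
Roots r₁,₂ = (6 ± √60)/2, so r₁ = 3 + \sqrt{15}, r₂ = 3 - \sqrt{15}.
General solution: g(n) = A·r₁^n + B·r₂^n.
From the initial conditions, A + B = 3 and r₁A + r₂B = 0.
Since r₁ - r₂ = √60: A = (0 - (3)r₂)/√60 = \frac{3}{2} - \frac{3 \sqrt{15}}{10}, and B = 3 - A = \frac{3 \sqrt{15}}{10} + \frac{3}{2}.
So g(n) = \left(\frac{3}{2} - \frac{3 \sqrt{15}}{10}\right)\left(3 + \sqrt{15}\right)^n + \left(\frac{3 \sqrt{15}}{10} + \frac{3}{2}\right)\left(3 - \sqrt{15}\right)^n.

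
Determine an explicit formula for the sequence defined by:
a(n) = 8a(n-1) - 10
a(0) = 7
First-order linear non-homogeneous.
Homogeneous solution: a_h(n) = A·(8)^n.
Try constant particular solution a_p = K: K = 8K - 10 ⇒ K = \frac{10}{7}.
General: a(n) = A·(8)^n + \frac{10}{7}.
Apply a(0) = 7: A + \frac{10}{7} = 7 ⇒ A = \frac{39}{7}.
So a(n) = \frac{39 \cdot 8^{n}}{7} + \frac{10}{7}.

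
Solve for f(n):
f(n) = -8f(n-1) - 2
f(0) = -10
First-order linear non-homogeneous.
Homogeneous solution: f_h(n) = A·(-8)^n.
Try constant particular solution f_p = K: K = -8K - 2 ⇒ K = - \frac{2}{9}.
General: f(n) = A·(-8)^n - \frac{2}{9}.
Apply f(0) = -10: A - \frac{2}{9} = -10 ⇒ A = - \frac{88}{9}.
So f(n) = - \frac{88 \left(-8\right)^{n}}{9} - \frac{2}{9}.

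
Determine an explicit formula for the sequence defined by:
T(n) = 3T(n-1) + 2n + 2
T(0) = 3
First-order linear with linear forcing.
Homogeneous solution: T_h(n) = A·(3)^n.
Try particular T_p(n) = pn + q. Substituting:
  pn + q = 3(p(n-1) + q) + 2n + 2.
Matching the n-coefficient: p = 3p + 2 ⇒ p = -1.
Matching constants: q = -3p + 3q + 2 ⇒ q = - \frac{5}{2}.
General: T(n) = A·(3)^n - n - \frac{5}{2}.
Apply T(0) = 3: A - \frac{5}{2} = 3 ⇒ A = \frac{11}{2}.
So T(n) = \frac{11 \cdot 3^{n}}{2} - n - \frac{5}{2}.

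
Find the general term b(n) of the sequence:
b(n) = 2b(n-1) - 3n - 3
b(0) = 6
First-order linear with linear forcing.
Homogeneous solution: b_h(n) = A·(2)^n.
Try particular b_p(n) = pn + q. Substituting:
  pn + q = 2(p(n-1) + q) - 3n - 3.
Matching the n-coefficient: p = 2p - 3 ⇒ p = 3.
Matching constants: q = -2p + 2q - 3 ⇒ q = 9.
General: b(n) = A·(2)^n + 3 n + 9.
Apply b(0) = 6: A + 9 = 6 ⇒ A = -3.
So b(n) = - 3 \cdot 2^{n} + 3 n + 9.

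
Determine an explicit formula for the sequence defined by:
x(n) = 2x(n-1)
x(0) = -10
This is a homogeneous first-order recurrence with ratio 2.
By induction x(n) = x(0) · (2)^n = - 10 \cdot 2^{n}.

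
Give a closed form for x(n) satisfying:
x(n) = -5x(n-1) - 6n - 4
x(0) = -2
First-order linear with linear forcing.
Homogeneous solution: x_h(n) = A·(-5)^n.
Try particular x_p(n) = pn + q. Substituting:
  pn + q = -5(p(n-1) + q) - 6n - 4.
Matching the n-coefficient: p = -5p - 6 ⇒ p = -1.
Matching constants: q = 5p - 5q - 4 ⇒ q = - \frac{3}{2}.
General: x(n) = A·(-5)^n - n - \frac{3}{2}.
Apply x(0) = -2: A - \frac{3}{2} = -2 ⇒ A = - \frac{1}{2}.
So x(n) = - \frac{\left(-5\right)^{n}}{2} - n - \frac{3}{2}.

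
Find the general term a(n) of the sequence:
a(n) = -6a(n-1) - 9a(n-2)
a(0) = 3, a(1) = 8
Characteristic equation: x² + 6x + 9 = 0, which is (x - (-3))².
Repeated root r = -3.
General solution: a(n) = (A + Bn)·(-3)^n.
From a(0) = 3: A = 3.
From a(1) = 8: (A + B)·(-3) = 8 ⇒ B = - \frac{17}{3}.
So a(n) = \left(3 - \frac{17 n}{3}\right) \cdot (-3)^n.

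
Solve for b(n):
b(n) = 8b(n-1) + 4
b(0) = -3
First-order linear non-homogeneous.
Homogeneous solution: b_h(n) = A·(8)^n.
Try constant particular solution b_p = K: K = 8K + 4 ⇒ K = - \frac{4}{7}.
General: b(n) = A·(8)^n - \frac{4}{7}.
Apply b(0) = -3: A - \frac{4}{7} = -3 ⇒ A = - \frac{17}{7}.
So b(n) = - \frac{17 \cdot 8^{n}}{7} - \frac{4}{7}.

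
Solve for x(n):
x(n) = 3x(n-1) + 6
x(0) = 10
First-order linear non-homogeneous.
Homogeneous solution: x_h(n) = A·(3)^n.
Try constant particular solution x_p = K: K = 3K + 6 ⇒ K = -3.
General: x(n) = A·(3)^n - 3.
Apply x(0) = 10: A - 3 = 10 ⇒ A = 13.
So x(n) = 13 \cdot 3^{n} - 3.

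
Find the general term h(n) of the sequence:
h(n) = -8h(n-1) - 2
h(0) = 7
First-order linear non-homogeneous.
Homogeneous solution: h_h(n) = A·(-8)^n.
Try constant particular solution h_p = K: K = -8K - 2 ⇒ K = - \frac{2}{9}.
General: h(n) = A·(-8)^n - \frac{2}{9}.
Apply h(0) = 7: A - \frac{2}{9} = 7 ⇒ A = \frac{65}{9}.
So h(n) = \frac{65 \left(-8\right)^{n}}{9} - \frac{2}{9}.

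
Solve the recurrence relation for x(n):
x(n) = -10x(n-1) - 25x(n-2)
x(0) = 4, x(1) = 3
Characteristic equation: x² + 10x + 25 = 0, which is (x - (-5))².
Repeated root r = -5.
General solution: x(n) = (A + Bn)·(-5)^n.
From x(0) = 4: A = 4.
From x(1) = 3: (A + B)·(-5) = 3 ⇒ B = - \frac{23}{5}.
So x(n) = \left(4 - \frac{23 n}{5}\right) \cdot (-5)^n.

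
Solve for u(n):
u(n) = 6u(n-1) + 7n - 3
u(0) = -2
First-order linear with linear forcing.
Homogeneous solution: u_h(n) = A·(6)^n.
Try particular u_p(n) = pn + q. Substituting:
  pn + q = 6(p(n-1) + q) + 7n - 3.
Matching the n-coefficient: p = 6p + 7 ⇒ p = - \frac{7}{5}.
Matching constants: q = -6p + 6q - 3 ⇒ q = - \frac{27}{25}.
General: u(n) = A·(6)^n - \frac{7 n}{5} - \frac{27}{25}.
Apply u(0) = -2: A - \frac{27}{25} = -2 ⇒ A = - \frac{23}{25}.
So u(n) = - \frac{23 \cdot 6^{n}}{25} - \frac{7 n}{5} - \frac{27}{25}.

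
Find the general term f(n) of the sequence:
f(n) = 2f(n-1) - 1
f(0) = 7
First-order linear non-homogeneous.
Homogeneous solution: f_h(n) = A·(2)^n.
Try constant particular solution f_p = K: K = 2K - 1 ⇒ K = 1.
General: f(n) = A·(2)^n + 1.
Apply f(0) = 7: A + 1 = 7 ⇒ A = 6.
So f(n) = 6 \cdot 2^{n} + 1.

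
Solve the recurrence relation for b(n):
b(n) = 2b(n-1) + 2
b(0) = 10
First-order linear non-homogeneous.
Homogeneous solution: b_h(n) = A·(2)^n.
Try constant particular solution b_p = K: K = 2K + 2 ⇒ K = -2.
General: b(n) = A·(2)^n - 2.
Apply b(0) = 10: A - 2 = 10 ⇒ A = 12.
So b(n) = 12 \cdot 2^{n} - 2.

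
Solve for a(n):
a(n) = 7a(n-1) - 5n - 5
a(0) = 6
First-order linear with linear forcing.
Homogeneous solution: a_h(n) = A·(7)^n.
Try particular a_p(n) = pn + q. Substituting:
  pn + q = 7(p(n-1) + q) - 5n - 5.
Matching the n-coefficient: p = 7p - 5 ⇒ p = \frac{5}{6}.
Matching constants: q = -7p + 7q - 5 ⇒ q = \frac{65}{36}.
General: a(n) = A·(7)^n + \frac{5 n}{6} + \frac{65}{36}.
Apply a(0) = 6: A + \frac{65}{36} = 6 ⇒ A = \frac{151}{36}.
So a(n) = \frac{151 \cdot 7^{n}}{36} + \frac{5 n}{6} + \frac{65}{36}.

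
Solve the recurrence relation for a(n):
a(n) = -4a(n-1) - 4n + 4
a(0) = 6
First-order linear with linear forcing.
Homogeneous solution: a_h(n) = A·(-4)^n.
Try particular a_p(n) = pn + q. Substituting:
  pn + q = -4(p(n-1) + q) - 4n + 4.
Matching the n-coefficient: p = -4p - 4 ⇒ p = - \frac{4}{5}.
Matching constants: q = 4p - 4q + 4 ⇒ q = \frac{4}{25}.
General: a(n) = A·(-4)^n - \frac{4 n}{5} + \frac{4}{25}.
Apply a(0) = 6: A + \frac{4}{25} = 6 ⇒ A = \frac{146}{25}.
So a(n) = \frac{146 \left(-4\right)^{n}}{25} - \frac{4 n}{5} + \frac{4}{25}.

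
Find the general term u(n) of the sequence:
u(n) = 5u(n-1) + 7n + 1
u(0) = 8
First-order linear with linear forcing.
Homogeneous solution: u_h(n) = A·(5)^n.
Try particular u_p(n) = pn + q. Substituting:
  pn + q = 5(p(n-1) + q) + 7n + 1.
Matching the n-coefficient: p = 5p + 7 ⇒ p = - \frac{7}{4}.
Matching constants: q = -5p + 5q + 1 ⇒ q = - \frac{39}{16}.
General: u(n) = A·(5)^n - \frac{7 n}{4} - \frac{39}{16}.
Apply u(0) = 8: A - \frac{39}{16} = 8 ⇒ A = \frac{167}{16}.
So u(n) = \frac{167 \cdot 5^{n}}{16} - \frac{7 n}{4} - \frac{39}{16}.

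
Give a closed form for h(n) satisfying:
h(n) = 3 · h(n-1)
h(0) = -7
Pure geometric recurrence with ratio 3.
By induction h(n) = h(0) · (3)^n = - 7 \cdot 3^{n}.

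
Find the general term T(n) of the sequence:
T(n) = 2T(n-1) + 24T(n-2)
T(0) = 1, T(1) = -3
Characteristic equation: x² - 2x - 24 = 0, which factors as (x - (-4))(x - (6)) = 0.
Roots r₁ = -4, r₂ = 6 (distinct).
General solution: T(n) = A·(-4)^n + B·(6)^n.
From T(0) = 1: A + B = 1.
From T(1) = -3: -4A + 6B = -3.
Solving: A = \frac{9}{10}, B = \frac{1}{10}.
So T(n) = \frac{9 \left(-4\right)^{n}}{10} + \frac{6^{n}}{10}.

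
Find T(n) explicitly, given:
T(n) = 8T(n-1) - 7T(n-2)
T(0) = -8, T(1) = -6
Characteristic equation: x² - 8x + 7 = 0, which factors as (x - (7))(x - (1)) = 0.
Roots r₁ = 7, r₂ = 1 (distinct).
General solution: T(n) = A·(7)^n + B·(1)^n.
From T(0) = -8: A + B = -8.
From T(1) = -6: 7A + B = -6.
Solving: A = \frac{1}{3}, B = - \frac{25}{3}.
So T(n) = \frac{7^{n}}{3} - \frac{25}{3}.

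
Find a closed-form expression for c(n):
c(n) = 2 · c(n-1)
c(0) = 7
Pure geometric recurrence with ratio 2.
By induction c(n) = c(0) · (2)^n = 7 \cdot 2^{n}.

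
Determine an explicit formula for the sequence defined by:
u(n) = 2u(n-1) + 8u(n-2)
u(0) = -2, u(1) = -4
Characteristic equation: x² - 2x - 8 = 0, which factors as (x - (-2))(x - (4)) = 0.
Roots r₁ = -2, r₂ = 4 (distinct).
General solution: u(n) = A·(-2)^n + B·(4)^n.
From u(0) = -2: A + B = -2.
From u(1) = -4: -2A + 4B = -4.
Solving: A = - \frac{2}{3}, B = - \frac{4}{3}.
So u(n) = - \frac{2 \left(-2\right)^{n}}{3} - \frac{4 \cdot 4^{n}}{3}.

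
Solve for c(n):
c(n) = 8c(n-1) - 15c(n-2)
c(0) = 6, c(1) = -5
Characteristic equation: x² - 8x + 15 = 0, which factors as (x - (3))(x - (5)) = 0.
Roots r₁ = 3, r₂ = 5 (distinct).
General solution: c(n) = A·(3)^n + B·(5)^n.
From c(0) = 6: A + B = 6.
From c(1) = -5: 3A + 5B = -5.
Solving: A = \frac{35}{2}, B = - \frac{23}{2}.
So c(n) = \frac{35 \cdot 3^{n}}{2} - \frac{23 \cdot 5^{n}}{2}.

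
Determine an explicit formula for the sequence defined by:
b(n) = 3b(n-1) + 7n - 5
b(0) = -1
First-order linear with linear forcing.
Homogeneous solution: b_h(n) = A·(3)^n.
Try particular b_p(n) = pn + q. Substituting:
  pn + q = 3(p(n-1) + q) + 7n - 5.
Matching the n-coefficient: p = 3p + 7 ⇒ p = - \frac{7}{2}.
Matching constants: q = -3p + 3q - 5 ⇒ q = - \frac{11}{4}.
General: b(n) = A·(3)^n - \frac{7 n}{2} - \frac{11}{4}.
Apply b(0) = -1: A - \frac{11}{4} = -1 ⇒ A = \frac{7}{4}.
So b(n) = \frac{7 \cdot 3^{n}}{4} - \frac{7 n}{2} - \frac{11}{4}.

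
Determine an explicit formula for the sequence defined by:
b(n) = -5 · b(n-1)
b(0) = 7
Pure geometric recurrence with ratio -5.
By induction b(n) = b(0) · (-5)^n = 7 \left(-5\right)^{n}.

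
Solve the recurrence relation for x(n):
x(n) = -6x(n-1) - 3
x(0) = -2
First-order linear non-homogeneous.
Homogeneous solution: x_h(n) = A·(-6)^n.
Try constant particular solution x_p = K: K = -6K - 3 ⇒ K = - \frac{3}{7}.
General: x(n) = A·(-6)^n - \frac{3}{7}.
Apply x(0) = -2: A - \frac{3}{7} = -2 ⇒ A = - \frac{11}{7}.
So x(n) = - \frac{11 \left(-6\right)^{n}}{7} - \frac{3}{7}.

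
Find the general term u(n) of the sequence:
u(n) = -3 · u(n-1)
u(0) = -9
Pure geometric recurrence with ratio -3.
By induction u(n) = u(0) · (-3)^n = - 9 \left(-3\right)^{n}.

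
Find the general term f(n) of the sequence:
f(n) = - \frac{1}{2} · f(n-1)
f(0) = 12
Pure geometric recurrence with ratio - \frac{1}{2}.
By induction f(n) = f(0) · (- \frac{1}{2})^n = 12 \left(- \frac{1}{2}\right)^{n}.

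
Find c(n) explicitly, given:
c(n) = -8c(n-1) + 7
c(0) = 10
First-order linear non-homogeneous.
Homogeneous solution: c_h(n) = A·(-8)^n.
Try constant particular solution c_p = K: K = -8K + 7 ⇒ K = \frac{7}{9}.
General: c(n) = A·(-8)^n + \frac{7}{9}.
Apply c(0) = 10: A + \frac{7}{9} = 10 ⇒ A = \frac{83}{9}.
So c(n) = \frac{83 \left(-8\right)^{n}}{9} + \frac{7}{9}.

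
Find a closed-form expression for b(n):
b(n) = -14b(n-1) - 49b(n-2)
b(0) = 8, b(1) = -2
Characteristic equation: x² + 14x + 49 = 0, which is (x - (-7))².
Repeated root r = -7.
General solution: b(n) = (A + Bn)·(-7)^n.
From b(0) = 8: A = 8.
From b(1) = -2: (A + B)·(-7) = -2 ⇒ B = - \frac{54}{7}.
So b(n) = \left(8 - \frac{54 n}{7}\right) \cdot (-7)^n.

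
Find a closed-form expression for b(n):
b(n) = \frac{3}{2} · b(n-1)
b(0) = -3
Pure geometric recurrence with ratio \frac{3}{2}.
By induction b(n) = b(0) · (\frac{3}{2})^n = - 3 \left(\frac{3}{2}\right)^{n}.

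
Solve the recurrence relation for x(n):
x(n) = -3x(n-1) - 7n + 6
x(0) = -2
First-order linear with linear forcing.
Homogeneous solution: x_h(n) = A·(-3)^n.
Try particular x_p(n) = pn + q. Substituting:
  pn + q = -3(p(n-1) + q) - 7n + 6.
Matching the n-coefficient: p = -3p - 7 ⇒ p = - \frac{7}{4}.
Matching constants: q = 3p - 3q + 6 ⇒ q = \frac{3}{16}.
General: x(n) = A·(-3)^n - \frac{7 n}{4} + \frac{3}{16}.
Apply x(0) = -2: A + \frac{3}{16} = -2 ⇒ A = - \frac{35}{16}.
So x(n) = - \frac{35 \left(-3\right)^{n}}{16} - \frac{7 n}{4} + \frac{3}{16}.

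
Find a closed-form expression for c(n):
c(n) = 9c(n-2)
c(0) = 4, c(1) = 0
Characteristic equation: x² - 9 = 0, which factors as (x - (3))(x - (-3)) = 0.
Roots r₁ = 3, r₂ = -3 (distinct).
General solution: c(n) = A·(3)^n + B·(-3)^n.
From c(0) = 4: A + B = 4.
From c(1) = 0: 3A - 3B = 0.
Solving: A = 2, B = 2.
So c(n) = 2 \left(-3\right)^{n} + 2 \cdot 3^{n}.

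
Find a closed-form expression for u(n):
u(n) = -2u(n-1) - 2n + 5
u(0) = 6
First-order linear with linear forcing.
Homogeneous solution: u_h(n) = A·(-2)^n.
Try particular u_p(n) = pn + q. Substituting:
  pn + q = -2(p(n-1) + q) - 2n + 5.
Matching the n-coefficient: p = -2p - 2 ⇒ p = - \frac{2}{3}.
Matching constants: q = 2p - 2q + 5 ⇒ q = \frac{11}{9}.
General: u(n) = A·(-2)^n - \frac{2 n}{3} + \frac{11}{9}.
Apply u(0) = 6: A + \frac{11}{9} = 6 ⇒ A = \frac{43}{9}.
So u(n) = \frac{43 \left(-2\right)^{n}}{9} - \frac{2 n}{3} + \frac{11}{9}.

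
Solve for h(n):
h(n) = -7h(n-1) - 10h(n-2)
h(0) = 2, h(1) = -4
Characteristic equation: x² + 7x + 10 = 0, which factors as (x - (-2))(x - (-5)) = 0.
Roots r₁ = -2, r₂ = -5 (distinct).
General solution: h(n) = A·(-2)^n + B·(-5)^n.
From h(0) = 2: A + B = 2.
From h(1) = -4: -2A - 5B = -4.
Solving: A = 2, B = 0.
So h(n) = 2 \left(-2\right)^{n}.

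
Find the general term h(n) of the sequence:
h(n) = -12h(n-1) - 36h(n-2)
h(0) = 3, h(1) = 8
Characteristic equation: x² + 12x + 36 = 0, which is (x - (-6))².
Repeated root r = -6.
General solution: h(n) = (A + Bn)·(-6)^n.
From h(0) = 3: A = 3.
From h(1) = 8: (A + B)·(-6) = 8 ⇒ B = - \frac{13}{3}.
So h(n) = \left(3 - \frac{13 n}{3}\right) \cdot (-6)^n.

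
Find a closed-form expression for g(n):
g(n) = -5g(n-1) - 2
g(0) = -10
First-order linear non-homogeneous.
Homogeneous solution: g_h(n) = A·(-5)^n.
Try constant particular solution g_p = K: K = -5K - 2 ⇒ K = - \frac{1}{3}.
General: g(n) = A·(-5)^n - \frac{1}{3}.
Apply g(0) = -10: A - \frac{1}{3} = -10 ⇒ A = - \frac{29}{3}.
So g(n) = - \frac{29 \left(-5\right)^{n}}{3} - \frac{1}{3}.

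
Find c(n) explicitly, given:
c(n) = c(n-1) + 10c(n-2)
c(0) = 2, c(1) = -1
Characteristic equation: x² - x - 10 = 0.
Discriminant Δ = (1)² + 4·(10) = 41.
Roots r₁,₂ = (1 ± √41)/2, so r₁ = \frac{1}{2} + \frac{\sqrt{41}}{2}, r₂ = \frac{1}{2} - \frac{\sqrt{41}}{2}.
General solution: c(n) = A·r₁^n + B·r₂^n.
From the initial conditions, A + B = 2 and r₁A + r₂B = -1.
Since r₁ - r₂ = √41: A = (-1 - (2)r₂)/√41 = 1 - \frac{2 \sqrt{41}}{41}, and B = 2 - A = \frac{2 \sqrt{41}}{41} + 1.
So c(n) = \left(1 - \frac{2 \sqrt{41}}{41}\right)\left(\frac{1}{2} + \frac{\sqrt{41}}{2}\right)^n + \left(\frac{2 \sqrt{41}}{41} + 1\right)\left(\frac{1}{2} - \frac{\sqrt{41}}{2}\right)^n.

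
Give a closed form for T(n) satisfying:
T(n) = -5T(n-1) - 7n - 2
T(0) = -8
First-order linear with linear forcing.
Homogeneous solution: T_h(n) = A·(-5)^n.
Try particular T_p(n) = pn + q. Substituting:
  pn + q = -5(p(n-1) + q) - 7n - 2.
Matching the n-coefficient: p = -5p - 7 ⇒ p = - \frac{7}{6}.
Matching constants: q = 5p - 5q - 2 ⇒ q = - \frac{47}{36}.
General: T(n) = A·(-5)^n - \frac{7 n}{6} - \frac{47}{36}.
Apply T(0) = -8: A - \frac{47}{36} = -8 ⇒ A = - \frac{241}{36}.
So T(n) = - \frac{241 \left(-5\right)^{n}}{36} - \frac{7 n}{6} - \frac{47}{36}.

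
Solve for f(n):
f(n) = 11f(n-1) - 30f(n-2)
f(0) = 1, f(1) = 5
Characteristic equation: x² - 11x + 30 = 0, which factors as (x - (6))(x - (5)) = 0.
Roots r₁ = 6, r₂ = 5 (distinct).
General solution: f(n) = A·(6)^n + B·(5)^n.
From f(0) = 1: A + B = 1.
From f(1) = 5: 6A + 5B = 5.
Solving: A = 0, B = 1.
So f(n) = 5^{n}.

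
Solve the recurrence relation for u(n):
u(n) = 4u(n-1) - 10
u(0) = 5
First-order linear non-homogeneous.
Homogeneous solution: u_h(n) = A·(4)^n.
Try constant particular solution u_p = K: K = 4K - 10 ⇒ K = \frac{10}{3}.
General: u(n) = A·(4)^n + \frac{10}{3}.
Apply u(0) = 5: A + \frac{10}{3} = 5 ⇒ A = \frac{5}{3}.
So u(n) = \frac{5 \cdot 4^{n}}{3} + \frac{10}{3}.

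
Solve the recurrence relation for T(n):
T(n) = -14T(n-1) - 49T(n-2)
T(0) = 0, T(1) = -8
Characteristic equation: x² + 14x + 49 = 0, which is (x - (-7))².
Repeated root r = -7.
General solution: T(n) = (A + Bn)·(-7)^n.
From T(0) = 0: A = 0.
From T(1) = -8: (A + B)·(-7) = -8 ⇒ B = \frac{8}{7}.
So T(n) = \left(\frac{8 n}{7}\right) \cdot (-7)^n.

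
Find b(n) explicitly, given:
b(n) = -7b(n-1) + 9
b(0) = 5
First-order linear non-homogeneous.
Homogeneous solution: b_h(n) = A·(-7)^n.
Try constant particular solution b_p = K: K = -7K + 9 ⇒ K = \frac{9}{8}.
General: b(n) = A·(-7)^n + \frac{9}{8}.
Apply b(0) = 5: A + \frac{9}{8} = 5 ⇒ A = \frac{31}{8}.
So b(n) = \frac{31 \left(-7\right)^{n}}{8} + \frac{9}{8}.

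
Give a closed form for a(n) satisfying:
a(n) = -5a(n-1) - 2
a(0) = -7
First-order linear non-homogeneous.
Homogeneous solution: a_h(n) = A·(-5)^n.
Try constant particular solution a_p = K: K = -5K - 2 ⇒ K = - \frac{1}{3}.
General: a(n) = A·(-5)^n - \frac{1}{3}.
Apply a(0) = -7: A - \frac{1}{3} = -7 ⇒ A = - \frac{20}{3}.
So a(n) = - \frac{20 \left(-5\right)^{n}}{3} - \frac{1}{3}.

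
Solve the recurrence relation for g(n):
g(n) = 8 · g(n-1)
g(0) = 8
Pure geometric recurrence with ratio 8.
By induction g(n) = g(0) · (8)^n = 8 \cdot 8^{n}.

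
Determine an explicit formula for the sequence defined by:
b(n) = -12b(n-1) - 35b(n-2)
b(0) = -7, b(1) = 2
Characteristic equation: x² + 12x + 35 = 0, which factors as (x - (-7))(x - (-5)) = 0.
Roots r₁ = -7, r₂ = -5 (distinct).
General solution: b(n) = A·(-7)^n + B·(-5)^n.
From b(0) = -7: A + B = -7.
From b(1) = 2: -7A - 5B = 2.
Solving: A = \frac{33}{2}, B = - \frac{47}{2}.
So b(n) = - \frac{47 \left(-5\right)^{n}}{2} + \frac{33 \left(-7\right)^{n}}{2}.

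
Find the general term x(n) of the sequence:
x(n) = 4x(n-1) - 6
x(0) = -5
First-order linear non-homogeneous.
Homogeneous solution: x_h(n) = A·(4)^n.
Try constant particular solution x_p = K: K = 4K - 6 ⇒ K = 2.
General: x(n) = A·(4)^n + 2.
Apply x(0) = -5: A + 2 = -5 ⇒ A = -7.
So x(n) = 2 - 7 \cdot 4^{n}.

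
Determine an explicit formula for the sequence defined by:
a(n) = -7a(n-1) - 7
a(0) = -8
First-order linear non-homogeneous.
Homogeneous solution: a_h(n) = A·(-7)^n.
Try constant particular solution a_p = K: K = -7K - 7 ⇒ K = - \frac{7}{8}.
General: a(n) = A·(-7)^n - \frac{7}{8}.
Apply a(0) = -8: A - \frac{7}{8} = -8 ⇒ A = - \frac{57}{8}.
So a(n) = - \frac{57 \left(-7\right)^{n}}{8} - \frac{7}{8}.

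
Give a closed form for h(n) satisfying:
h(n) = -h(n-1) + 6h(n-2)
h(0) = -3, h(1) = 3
Characteristic equation: x² + x - 6 = 0, which factors as (x - (2))(x - (-3)) = 0.
Roots r₁ = 2, r₂ = -3 (distinct).
General solution: h(n) = A·(2)^n + B·(-3)^n.
From h(0) = -3: A + B = -3.
From h(1) = 3: 2A - 3B = 3.
Solving: A = - \frac{6}{5}, B = - \frac{9}{5}.
So h(n) = - \frac{9 \left(-3\right)^{n}}{5} - \frac{6 \cdot 2^{n}}{5}.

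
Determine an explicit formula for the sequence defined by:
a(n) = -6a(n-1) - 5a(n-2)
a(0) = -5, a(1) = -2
Characteristic equation: x² + 6x + 5 = 0, which factors as (x - (-1))(x - (-5)) = 0.
Roots r₁ = -1, r₂ = -5 (distinct).
General solution: a(n) = A·(-1)^n + B·(-5)^n.
From a(0) = -5: A + B = -5.
From a(1) = -2: -A - 5B = -2.
Solving: A = - \frac{27}{4}, B = \frac{7}{4}.
So a(n) = - \frac{27 \left(-1\right)^{n}}{4} + \frac{7 \left(-5\right)^{n}}{4}.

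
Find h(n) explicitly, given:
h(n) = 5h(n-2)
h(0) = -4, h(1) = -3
Characteristic equation: x² - 5 = 0.
Discriminant Δ = (0)² + 4·(5) = 20.
Roots r₁,₂ = (0 ± √20)/2, so r₁ = \sqrt{5}, r₂ = - \sqrt{5}.
General solution: h(n) = A·r₁^n + B·r₂^n.
From the initial conditions, A + B = -4 and r₁A + r₂B = -3.
Since r₁ - r₂ = √20: A = (-3 - (-4)r₂)/√20 = -2 - \frac{3 \sqrt{5}}{10}, and B = -4 - A = -2 + \frac{3 \sqrt{5}}{10}.
So h(n) = \left(-2 - \frac{3 \sqrt{5}}{10}\right)\left(\sqrt{5}\right)^n + \left(-2 + \frac{3 \sqrt{5}}{10}\right)\left(- \sqrt{5}\right)^n.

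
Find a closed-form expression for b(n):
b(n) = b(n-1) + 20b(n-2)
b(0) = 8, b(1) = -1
Characteristic equation: x² - x - 20 = 0, which factors as (x - (-4))(x - (5)) = 0.
Roots r₁ = -4, r₂ = 5 (distinct).
General solution: b(n) = A·(-4)^n + B·(5)^n.
From b(0) = 8: A + B = 8.
From b(1) = -1: -4A + 5B = -1.
Solving: A = \frac{41}{9}, B = \frac{31}{9}.
So b(n) = \frac{41 \left(-4\right)^{n}}{9} + \frac{31 \cdot 5^{n}}{9}.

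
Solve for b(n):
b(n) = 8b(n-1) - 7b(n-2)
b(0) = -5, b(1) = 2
Characteristic equation: x² - 8x + 7 = 0, which factors as (x - (7))(x - (1)) = 0.
Roots r₁ = 7, r₂ = 1 (distinct).
General solution: b(n) = A·(7)^n + B·(1)^n.
From b(0) = -5: A + B = -5.
From b(1) = 2: 7A + B = 2.
Solving: A = \frac{7}{6}, B = - \frac{37}{6}.
So b(n) = \frac{7 \cdot 7^{n}}{6} - \frac{37}{6}.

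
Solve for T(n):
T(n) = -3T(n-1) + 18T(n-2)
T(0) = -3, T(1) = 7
Characteristic equation: x² + 3x - 18 = 0, which factors as (x - (3))(x - (-6)) = 0.
Roots r₁ = 3, r₂ = -6 (distinct).
General solution: T(n) = A·(3)^n + B·(-6)^n.
From T(0) = -3: A + B = -3.
From T(1) = 7: 3A - 6B = 7.
Solving: A = - \frac{11}{9}, B = - \frac{16}{9}.
So T(n) = - \frac{16 \left(-6\right)^{n}}{9} - \frac{11 \cdot 3^{n}}{9}.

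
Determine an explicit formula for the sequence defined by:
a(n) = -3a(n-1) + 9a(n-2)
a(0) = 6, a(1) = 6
Characteristic equation: x² + 3x - 9 = 0.
Discriminant Δ = (-3)² + 4·(9) = 45.
Roots r₁,₂ = (-3 ± √45)/2, so r₁ = - \frac{3}{2} + \frac{3 \sqrt{5}}{2}, r₂ = - \frac{3 \sqrt{5}}{2} - \frac{3}{2}.
General solution: a(n) = A·r₁^n + B·r₂^n.
From the initial conditions, A + B = 6 and r₁A + r₂B = 6.
Since r₁ - r₂ = √45: A = (6 - (6)r₂)/√45 = \sqrt{5} + 3, and B = 6 - A = 3 - \sqrt{5}.
So a(n) = \left(\sqrt{5} + 3\right)\left(- \frac{3}{2} + \frac{3 \sqrt{5}}{2}\right)^n + \left(3 - \sqrt{5}\right)\left(- \frac{3 \sqrt{5}}{2} - \frac{3}{2}\right)^n.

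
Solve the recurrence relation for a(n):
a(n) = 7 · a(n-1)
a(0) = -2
Pure geometric recurrence with ratio 7.
By induction a(n) = a(0) · (7)^n = - 2 \cdot 7^{n}.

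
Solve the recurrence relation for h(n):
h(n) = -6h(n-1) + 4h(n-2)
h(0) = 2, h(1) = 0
Characteristic equation: x² + 6x - 4 = 0.
Discriminant Δ = (-6)² + 4·(4) = 52.
Roots r₁,₂ = (-6 ± √52)/2, so r₁ = -3 + \sqrt{13}, r₂ = - \sqrt{13} - 3.
General solution: h(n) = A·r₁^n + B·r₂^n.
From the initial conditions, A + B = 2 and r₁A + r₂B = 0.
Since r₁ - r₂ = √52: A = (0 - (2)r₂)/√52 = \frac{3 \sqrt{13}}{13} + 1, and B = 2 - A = 1 - \frac{3 \sqrt{13}}{13}.
So h(n) = \left(\frac{3 \sqrt{13}}{13} + 1\right)\left(-3 + \sqrt{13}\right)^n + \left(1 - \frac{3 \sqrt{13}}{13}\right)\left(- \sqrt{13} - 3\right)^n.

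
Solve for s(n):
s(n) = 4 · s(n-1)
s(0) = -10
Pure geometric recurrence with ratio 4.
By induction s(n) = s(0) · (4)^n = - 10 \cdot 4^{n}.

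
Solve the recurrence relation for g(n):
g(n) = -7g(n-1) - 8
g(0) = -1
First-order linear non-homogeneous.
Homogeneous solution: g_h(n) = A·(-7)^n.
Try constant particular solution g_p = K: K = -7K - 8 ⇒ K = -1.
General: g(n) = A·(-7)^n - 1.
Apply g(0) = -1: A - 1 = -1 ⇒ A = 0.
So g(n) = -1.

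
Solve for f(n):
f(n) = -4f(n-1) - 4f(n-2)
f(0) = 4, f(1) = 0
Characteristic equation: x² + 4x + 4 = 0, which is (x - (-2))².
Repeated root r = -2.
General solution: f(n) = (A + Bn)·(-2)^n.
From f(0) = 4: A = 4.
From f(1) = 0: (A + B)·(-2) = 0 ⇒ B = -4.
So f(n) = \left(4 - 4 n\right) \cdot (-2)^n.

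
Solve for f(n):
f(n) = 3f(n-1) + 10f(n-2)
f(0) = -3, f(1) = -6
Characteristic equation: x² - 3x - 10 = 0, which factors as (x - (5))(x - (-2)) = 0.
Roots r₁ = 5, r₂ = -2 (distinct).
General solution: f(n) = A·(5)^n + B·(-2)^n.
From f(0) = -3: A + B = -3.
From f(1) = -6: 5A - 2B = -6.
Solving: A = - \frac{12}{7}, B = - \frac{9}{7}.
So f(n) = - \frac{9 \left(-2\right)^{n}}{7} - \frac{12 \cdot 5^{n}}{7}.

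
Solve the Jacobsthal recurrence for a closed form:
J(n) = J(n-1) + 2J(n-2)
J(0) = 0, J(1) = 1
This is the Jacobsthal sequence.
Characteristic equation: x² - x - 2 = 0; roots r₁ = 2, r₂ = -1.
General: J(n) = A·r₁^n + B·r₂^n. Solving with J(0)=0, J(1)=1 gives A = \frac{1}{3}, B = - \frac{1}{3}.
So J(n) = - \frac{\left(-1\right)^{n}}{3} + \frac{2^{n}}{3}.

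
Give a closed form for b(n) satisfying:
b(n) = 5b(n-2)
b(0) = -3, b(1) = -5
Characteristic equation: x² - 5 = 0.
Discriminant Δ = (0)² + 4·(5) = 20.
Roots r₁,₂ = (0 ± √20)/2, so r₁ = \sqrt{5}, r₂ = - \sqrt{5}.
General solution: b(n) = A·r₁^n + B·r₂^n.
From the initial conditions, A + B = -3 and r₁A + r₂B = -5.
Since r₁ - r₂ = √20: A = (-5 - (-3)r₂)/√20 = - \frac{3}{2} - \frac{\sqrt{5}}{2}, and B = -3 - A = - \frac{3}{2} + \frac{\sqrt{5}}{2}.
So b(n) = \left(- \frac{3}{2} - \frac{\sqrt{5}}{2}\right)\left(\sqrt{5}\right)^n + \left(- \frac{3}{2} + \frac{\sqrt{5}}{2}\right)\left(- \sqrt{5}\right)^n.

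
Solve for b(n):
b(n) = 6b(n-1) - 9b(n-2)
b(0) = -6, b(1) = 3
Characteristic equation: x² - 6x + 9 = 0, which is (x - (3))².
Repeated root r = 3.
General solution: b(n) = (A + Bn)·(3)^n.
From b(0) = -6: A = -6.
From b(1) = 3: (A + B)·(3) = 3 ⇒ B = 7.
So b(n) = \left(7 n - 6\right) \cdot (3)^n.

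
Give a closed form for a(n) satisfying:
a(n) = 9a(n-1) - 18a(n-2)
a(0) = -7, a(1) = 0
Characteristic equation: x² - 9x + 18 = 0, which factors as (x - (3))(x - (6)) = 0.
Roots r₁ = 3, r₂ = 6 (distinct).
General solution: a(n) = A·(3)^n + B·(6)^n.
From a(0) = -7: A + B = -7.
From a(1) = 0: 3A + 6B = 0.
Solving: A = -14, B = 7.
So a(n) = - 14 \cdot 3^{n} + 7 \cdot 6^{n}.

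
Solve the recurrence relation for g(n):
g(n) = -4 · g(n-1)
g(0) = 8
Pure geometric recurrence with ratio -4.
By induction g(n) = g(0) · (-4)^n = 8 \left(-4\right)^{n}.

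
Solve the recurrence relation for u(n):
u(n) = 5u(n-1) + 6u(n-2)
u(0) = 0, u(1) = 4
Characteristic equation: x² - 5x - 6 = 0, which factors as (x - (6))(x - (-1)) = 0.
Roots r₁ = 6, r₂ = -1 (distinct).
General solution: u(n) = A·(6)^n + B·(-1)^n.
From u(0) = 0: A + B = 0.
From u(1) = 4: 6A - B = 4.
Solving: A = \frac{4}{7}, B = - \frac{4}{7}.
So u(n) = - \frac{4 \left(-1\right)^{n}}{7} + \frac{4 \cdot 6^{n}}{7}.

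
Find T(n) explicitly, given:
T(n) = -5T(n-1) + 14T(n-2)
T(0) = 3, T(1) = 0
Characteristic equation: x² + 5x - 14 = 0, which factors as (x - (-7))(x - (2)) = 0.
Roots r₁ = -7, r₂ = 2 (distinct).
General solution: T(n) = A·(-7)^n + B·(2)^n.
From T(0) = 3: A + B = 3.
From T(1) = 0: -7A + 2B = 0.
Solving: A = \frac{2}{3}, B = \frac{7}{3}.
So T(n) = \frac{2 \left(-7\right)^{n}}{3} + \frac{7 \cdot 2^{n}}{3}.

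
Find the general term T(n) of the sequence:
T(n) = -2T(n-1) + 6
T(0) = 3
First-order linear non-homogeneous.
Homogeneous solution: T_h(n) = A·(-2)^n.
Try constant particular solution T_p = K: K = -2K + 6 ⇒ K = 2.
General: T(n) = A·(-2)^n + 2.
Apply T(0) = 3: A + 2 = 3 ⇒ A = 1.
So T(n) = \left(-2\right)^{n} + 2.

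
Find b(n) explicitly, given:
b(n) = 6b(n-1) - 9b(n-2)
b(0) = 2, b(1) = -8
Characteristic equation: x² - 6x + 9 = 0, which is (x - (3))².
Repeated root r = 3.
General solution: b(n) = (A + Bn)·(3)^n.
From b(0) = 2: A = 2.
From b(1) = -8: (A + B)·(3) = -8 ⇒ B = - \frac{14}{3}.
So b(n) = \left(2 - \frac{14 n}{3}\right) \cdot (3)^n.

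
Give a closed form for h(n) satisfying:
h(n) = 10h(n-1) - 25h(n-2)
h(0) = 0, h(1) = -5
Characteristic equation: x² - 10x + 25 = 0, which is (x - (5))².
Repeated root r = 5.
General solution: h(n) = (A + Bn)·(5)^n.
From h(0) = 0: A = 0.
From h(1) = -5: (A + B)·(5) = -5 ⇒ B = -1.
So h(n) = \left(- n\right) \cdot (5)^n.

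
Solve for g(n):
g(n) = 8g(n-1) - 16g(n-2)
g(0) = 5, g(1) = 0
Characteristic equation: x² - 8x + 16 = 0, which is (x - (4))².
Repeated root r = 4.
General solution: g(n) = (A + Bn)·(4)^n.
From g(0) = 5: A = 5.
From g(1) = 0: (A + B)·(4) = 0 ⇒ B = -5.
So g(n) = \left(5 - 5 n\right) \cdot (4)^n.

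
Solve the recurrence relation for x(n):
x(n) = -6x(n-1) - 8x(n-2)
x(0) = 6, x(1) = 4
Characteristic equation: x² + 6x + 8 = 0, which factors as (x - (-2))(x - (-4)) = 0.
Roots r₁ = -2, r₂ = -4 (distinct).
General solution: x(n) = A·(-2)^n + B·(-4)^n.
From x(0) = 6: A + B = 6.
From x(1) = 4: -2A - 4B = 4.
Solving: A = 14, B = -8.
So x(n) = 14 \left(-2\right)^{n} - 8 \left(-4\right)^{n}.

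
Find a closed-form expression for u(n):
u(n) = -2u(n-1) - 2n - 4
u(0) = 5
First-order linear with linear forcing.
Homogeneous solution: u_h(n) = A·(-2)^n.
Try particular u_p(n) = pn + q. Substituting:
  pn + q = -2(p(n-1) + q) - 2n - 4.
Matching the n-coefficient: p = -2p - 2 ⇒ p = - \frac{2}{3}.
Matching constants: q = 2p - 2q - 4 ⇒ q = - \frac{16}{9}.
General: u(n) = A·(-2)^n - \frac{2 n}{3} - \frac{16}{9}.
Apply u(0) = 5: A - \frac{16}{9} = 5 ⇒ A = \frac{61}{9}.
So u(n) = \frac{61 \left(-2\right)^{n}}{9} - \frac{2 n}{3} - \frac{16}{9}.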